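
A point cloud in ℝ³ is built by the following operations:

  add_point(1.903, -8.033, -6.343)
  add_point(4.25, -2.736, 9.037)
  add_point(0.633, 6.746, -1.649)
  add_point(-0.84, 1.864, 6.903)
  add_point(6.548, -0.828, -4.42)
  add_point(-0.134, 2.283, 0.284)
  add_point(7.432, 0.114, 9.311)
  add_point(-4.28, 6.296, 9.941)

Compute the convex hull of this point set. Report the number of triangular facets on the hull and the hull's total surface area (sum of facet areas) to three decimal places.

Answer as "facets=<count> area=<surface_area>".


facets=8 area=495.600

Hull vertices (6/8): indices [0, 1, 2, 4, 6, 7].

Per-facet area ½‖(b−a)×(c−a)‖:
  f1: (p2, p6, p7) → 77.5241
  f2: (p2, p0, p7) → 94.1978
  f3: (p4, p0, p6) → 57.6419
  f4: (p4, p2, p6) → 66.0123
  f5: (p4, p2, p0) → 40.8340
  f6: (p1, p6, p7) → 26.6530
  f7: (p1, p0, p7) → 100.2098
  f8: (p1, p0, p6) → 32.5272
Σ area = 495.600

Euler characteristic 6−12+8 = 2 ✓


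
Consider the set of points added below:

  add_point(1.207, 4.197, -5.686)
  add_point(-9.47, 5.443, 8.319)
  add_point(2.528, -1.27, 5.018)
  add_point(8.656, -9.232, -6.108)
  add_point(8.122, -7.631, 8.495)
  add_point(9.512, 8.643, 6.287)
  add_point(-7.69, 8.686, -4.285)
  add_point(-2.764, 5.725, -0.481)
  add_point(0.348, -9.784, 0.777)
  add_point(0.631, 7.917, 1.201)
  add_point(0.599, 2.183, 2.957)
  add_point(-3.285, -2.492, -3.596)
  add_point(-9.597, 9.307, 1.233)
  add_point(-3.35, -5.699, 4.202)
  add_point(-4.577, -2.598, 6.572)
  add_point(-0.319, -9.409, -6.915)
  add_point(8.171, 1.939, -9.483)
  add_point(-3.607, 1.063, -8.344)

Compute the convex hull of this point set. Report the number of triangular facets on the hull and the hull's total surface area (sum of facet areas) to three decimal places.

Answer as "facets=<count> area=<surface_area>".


facets=20 area=1289.313

Hull vertices (12/18): indices [1, 3, 4, 5, 6, 8, 12, 13, 14, 15, 16, 17].

Area of each hull facet:
  f1: (p1, p5, p12) → 77.1698
  f2: (p6, p5, p12) → 57.8843
  f3: (p6, p16, p5) → 145.3719
  f4: (p4, p1, p5) → 154.0316
  f5: (p15, p6, p12) → 54.3448
  f6: (p15, p1, p12) → 90.1533
  f7: (p14, p4, p1) → 43.5622
  f8: (p17, p6, p16) → 51.7890
  f9: (p17, p15, p16) → 64.1652
  f10: (p17, p15, p6) → 29.7170
  f11: (p3, p15, p16) → 52.5728
  f12: (p3, p16, p5) → 99.8257
  f13: (p3, p4, p5) → 121.0935
  f14: (p3, p4, p8) → 59.9779
  f15: (p3, p15, p8) → 34.3031
  f16: (p13, p15, p1) → 61.2397
  f17: (p13, p14, p1) → 8.7115
  f18: (p13, p15, p8) → 22.4488
  f19: (p13, p4, p8) → 36.0707
  f20: (p13, p14, p4) → 24.8798
Σ area = 1289.313

Euler: V−E+F = 12−30+20 = 2.


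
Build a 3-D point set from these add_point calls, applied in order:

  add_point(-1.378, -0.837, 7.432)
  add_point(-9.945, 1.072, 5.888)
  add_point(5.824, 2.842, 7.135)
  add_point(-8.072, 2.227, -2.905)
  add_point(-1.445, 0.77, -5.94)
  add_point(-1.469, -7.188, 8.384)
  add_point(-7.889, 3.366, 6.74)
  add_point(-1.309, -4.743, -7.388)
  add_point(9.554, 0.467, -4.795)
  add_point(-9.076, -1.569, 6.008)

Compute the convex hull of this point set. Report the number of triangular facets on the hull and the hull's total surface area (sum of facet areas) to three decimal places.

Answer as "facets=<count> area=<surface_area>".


Points on the hull: [1, 2, 3, 4, 5, 6, 7, 8, 9] (9 of 10).

Facet areas (half cross-product norm):
  f1: (p7, p5, p8) → 97.4589
  f2: (p2, p5, p8) → 78.7613
  f3: (p3, p2, p8) → 103.4652
  f4: (p9, p5, p1) → 8.1233
  f5: (p9, p7, p5) → 73.6957
  f6: (p9, p3, p1) → 12.5513
  f7: (p9, p3, p7) → 51.0926
  f8: (p4, p7, p8) → 31.5283
  f9: (p4, p3, p8) → 21.6894
  f10: (p4, p3, p7) → 20.1152
  f11: (p6, p3, p1) → 14.4768
  f12: (p6, p3, p2) → 66.6171
  f13: (p6, p5, p1) → 19.3272
  f14: (p6, p2, p5) → 71.4051
Σ area = 670.307

Euler: V−E+F = 9−21+14 = 2.

facets=14 area=670.307


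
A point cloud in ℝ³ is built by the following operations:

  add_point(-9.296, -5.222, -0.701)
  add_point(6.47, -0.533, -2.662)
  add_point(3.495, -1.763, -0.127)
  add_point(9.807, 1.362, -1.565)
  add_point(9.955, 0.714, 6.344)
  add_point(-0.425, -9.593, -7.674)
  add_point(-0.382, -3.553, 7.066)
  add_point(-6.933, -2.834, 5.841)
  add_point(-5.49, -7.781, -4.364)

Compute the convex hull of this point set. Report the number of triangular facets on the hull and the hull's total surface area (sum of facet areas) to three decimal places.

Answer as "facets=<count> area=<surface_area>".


Hull vertices (8/9): indices [0, 1, 3, 4, 5, 6, 7, 8].

Area of each hull facet:
  f1: (p3, p5, p4) → 60.5807
  f2: (p6, p5, p4) → 88.9157
  f3: (p1, p3, p0) → 14.5712
  f4: (p1, p3, p5) → 9.7318
  f5: (p7, p6, p4) → 19.8545
  f6: (p7, p3, p0) → 69.0530
  f7: (p7, p3, p4) → 68.4793
  f8: (p8, p6, p5) → 40.5614
  f9: (p8, p1, p0) → 40.0239
  f10: (p8, p1, p5) → 39.2736
  f11: (p8, p7, p0) → 18.8341
  f12: (p8, p7, p6) → 38.3157
Σ area = 508.195

Check V−E+F: 8 − 18 + 12 = 2.

facets=12 area=508.195


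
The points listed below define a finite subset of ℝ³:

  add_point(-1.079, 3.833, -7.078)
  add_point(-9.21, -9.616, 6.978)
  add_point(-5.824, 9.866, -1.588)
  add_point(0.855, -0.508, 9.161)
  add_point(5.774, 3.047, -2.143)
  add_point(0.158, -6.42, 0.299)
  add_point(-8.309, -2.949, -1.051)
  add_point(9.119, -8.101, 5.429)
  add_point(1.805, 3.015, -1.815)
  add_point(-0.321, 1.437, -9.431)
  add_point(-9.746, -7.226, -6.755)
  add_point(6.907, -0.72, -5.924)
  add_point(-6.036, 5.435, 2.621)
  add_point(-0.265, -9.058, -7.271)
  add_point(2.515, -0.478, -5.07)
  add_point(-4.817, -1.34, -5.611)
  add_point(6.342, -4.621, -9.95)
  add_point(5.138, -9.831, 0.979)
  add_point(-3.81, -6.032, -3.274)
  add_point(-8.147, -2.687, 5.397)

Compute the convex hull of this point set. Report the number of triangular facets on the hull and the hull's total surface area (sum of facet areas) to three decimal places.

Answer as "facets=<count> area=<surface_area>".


facets=24 area=1102.412

Points on the hull: [0, 1, 2, 3, 4, 7, 9, 10, 11, 12, 13, 16, 17, 19] (14 of 20).

Area of each hull facet:
  f1: (p13, p16, p10) → 29.4529
  f2: (p13, p1, p10) → 67.4375
  f3: (p9, p2, p10) → 83.4455
  f4: (p9, p16, p10) → 58.6929
  f5: (p3, p1, p7) → 81.2488
  f6: (p3, p4, p7) → 70.5461
  f7: (p3, p4, p2) → 84.1436
  f8: (p17, p16, p7) → 33.5698
  f9: (p17, p13, p16) → 41.2215
  f10: (p17, p1, p7) → 45.9478
  f11: (p17, p13, p1) → 75.6231
  f12: (p11, p16, p7) → 37.5720
  f13: (p11, p4, p7) → 36.8966
  f14: (p11, p9, p16) → 22.9175
  f15: (p0, p9, p2) → 4.9072
  f16: (p0, p4, p2) → 39.6947
  f17: (p0, p11, p9) → 14.2686
  f18: (p0, p11, p4) → 22.7957
  f19: (p12, p3, p2) → 22.0804
  f20: (p19, p3, p1) → 34.6816
  f21: (p19, p12, p3) → 42.1900
  f22: (p19, p12, p2) → 12.3089
  f23: (p19, p2, p10) → 94.3275
  f24: (p19, p1, p10) → 46.4422
Σ area = 1102.412

Check V−E+F: 14 − 36 + 24 = 2.


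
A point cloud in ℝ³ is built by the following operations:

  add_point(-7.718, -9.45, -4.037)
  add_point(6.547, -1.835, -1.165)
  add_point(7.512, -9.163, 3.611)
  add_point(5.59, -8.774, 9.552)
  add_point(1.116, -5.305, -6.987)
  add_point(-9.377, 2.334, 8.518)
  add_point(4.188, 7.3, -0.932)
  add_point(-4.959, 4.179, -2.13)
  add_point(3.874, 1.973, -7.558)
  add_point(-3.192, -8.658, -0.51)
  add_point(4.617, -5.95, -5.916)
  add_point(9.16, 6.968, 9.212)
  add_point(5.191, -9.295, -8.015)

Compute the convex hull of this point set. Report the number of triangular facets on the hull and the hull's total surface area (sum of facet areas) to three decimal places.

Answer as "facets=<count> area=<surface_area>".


facets=16 area=1116.686

Hull vertices (10/13): indices [0, 2, 3, 4, 5, 6, 7, 8, 11, 12].

Area of each hull facet:
  f1: (p3, p11, p5) → 137.8448
  f2: (p8, p12, p11) → 99.7810
  f3: (p0, p3, p5) → 144.8278
  f4: (p2, p12, p11) → 95.2859
  f5: (p2, p3, p11) → 50.4859
  f6: (p2, p0, p12) → 79.6678
  f7: (p2, p0, p3) → 52.6939
  f8: (p6, p11, p5) → 96.3804
  f9: (p6, p8, p11) → 34.4791
  f10: (p4, p8, p12) → 20.9102
  f11: (p4, p0, p12) → 27.3134
  f12: (p4, p0, p8) → 28.1464
  f13: (p7, p6, p5) → 54.3391
  f14: (p7, p6, p8) → 39.0896
  f15: (p7, p0, p5) → 81.4884
  f16: (p7, p0, p8) → 73.9520
Σ area = 1116.686

Check V−E+F: 10 − 24 + 16 = 2.


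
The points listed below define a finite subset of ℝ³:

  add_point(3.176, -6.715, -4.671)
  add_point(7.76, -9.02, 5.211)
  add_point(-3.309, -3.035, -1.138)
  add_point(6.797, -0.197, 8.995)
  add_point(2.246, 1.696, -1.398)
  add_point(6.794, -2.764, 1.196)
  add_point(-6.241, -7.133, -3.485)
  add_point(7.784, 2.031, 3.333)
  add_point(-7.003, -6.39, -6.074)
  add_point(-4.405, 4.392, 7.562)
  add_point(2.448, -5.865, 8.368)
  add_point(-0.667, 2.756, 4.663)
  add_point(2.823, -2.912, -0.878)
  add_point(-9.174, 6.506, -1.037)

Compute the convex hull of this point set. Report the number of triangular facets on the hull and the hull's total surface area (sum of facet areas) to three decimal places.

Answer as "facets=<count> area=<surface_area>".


facets=18 area=736.638

Extreme-point indices: [0, 1, 3, 4, 5, 6, 7, 8, 9, 10, 13] — 11 of 14 on the boundary.

Per-facet area ½‖(b−a)×(c−a)‖:
  f1: (p4, p7, p13) → 33.8357
  f2: (p4, p8, p13) → 74.7074
  f3: (p9, p7, p13) → 64.5870
  f4: (p9, p3, p7) → 37.3936
  f5: (p9, p10, p3) → 42.0880
  f6: (p1, p3, p7) → 29.7058
  f7: (p1, p10, p3) → 24.8264
  f8: (p6, p9, p10) → 86.7569
  f9: (p6, p1, p10) → 51.1185
  f10: (p6, p8, p13) → 19.5933
  f11: (p6, p9, p13) → 70.3910
  f12: (p5, p1, p7) → 17.2117
  f13: (p0, p5, p1) → 29.7550
  f14: (p0, p6, p8) → 13.1610
  f15: (p0, p6, p1) → 50.6491
  f16: (p0, p4, p8) → 46.4824
  f17: (p0, p4, p7) → 32.4176
  f18: (p0, p5, p7) → 11.9572
Σ area = 736.638

Check V−E+F: 11 − 27 + 18 = 2.


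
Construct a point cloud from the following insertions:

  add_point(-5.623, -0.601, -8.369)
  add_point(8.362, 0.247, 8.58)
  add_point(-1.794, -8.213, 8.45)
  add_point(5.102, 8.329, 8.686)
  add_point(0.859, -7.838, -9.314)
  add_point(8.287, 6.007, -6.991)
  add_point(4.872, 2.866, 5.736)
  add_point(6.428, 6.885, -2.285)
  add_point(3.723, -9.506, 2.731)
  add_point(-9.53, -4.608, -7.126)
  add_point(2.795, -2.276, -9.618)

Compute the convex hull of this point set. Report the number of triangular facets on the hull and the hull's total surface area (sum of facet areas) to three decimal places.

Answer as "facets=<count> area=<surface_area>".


facets=16 area=957.752

Points on the hull: [0, 1, 2, 3, 4, 5, 7, 8, 9, 10] (10 of 11).

Triangle areas on the boundary:
  f1: (p2, p3, p9) → 159.1635
  f2: (p2, p3, p1) → 54.8354
  f3: (p5, p3, p1) → 68.7363
  f4: (p8, p2, p1) → 48.3702
  f5: (p8, p5, p1) → 100.4223
  f6: (p7, p5, p3) → 7.2581
  f7: (p0, p5, p10) → 42.1427
  f8: (p0, p7, p5) → 39.1164
  f9: (p0, p3, p9) → 56.5031
  f10: (p0, p7, p3) → 80.3186
  f11: (p4, p5, p10) → 11.7219
  f12: (p4, p8, p5) → 98.3416
  f13: (p4, p0, p9) → 27.9523
  f14: (p4, p0, p10) → 25.3080
  f15: (p4, p2, p9) → 94.1971
  f16: (p4, p8, p2) → 43.3647
Σ area = 957.752

Check V−E+F: 10 − 24 + 16 = 2.


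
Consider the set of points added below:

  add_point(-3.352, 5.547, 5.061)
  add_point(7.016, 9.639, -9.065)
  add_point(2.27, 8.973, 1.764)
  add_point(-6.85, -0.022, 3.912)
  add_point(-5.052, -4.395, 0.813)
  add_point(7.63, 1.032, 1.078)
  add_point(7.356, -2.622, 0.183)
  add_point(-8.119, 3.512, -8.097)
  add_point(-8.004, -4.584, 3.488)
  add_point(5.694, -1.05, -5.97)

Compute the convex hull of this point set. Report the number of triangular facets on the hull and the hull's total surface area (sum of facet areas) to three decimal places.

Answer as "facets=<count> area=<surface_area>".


10 of the 10 inputs are extreme points: [0, 1, 2, 3, 4, 5, 6, 7, 8, 9].

Per-facet area ½‖(b−a)×(c−a)‖:
  f1: (p9, p1, p7) → 80.2608
  f2: (p2, p1, p7) → 86.6825
  f3: (p2, p0, p7) → 51.8423
  f4: (p2, p1, p5) → 55.1758
  f5: (p2, p0, p5) → 35.2664
  f6: (p3, p0, p7) → 41.9942
  f7: (p3, p8, p7) → 29.3369
  f8: (p3, p8, p0) → 4.9791
  f9: (p6, p1, p5) → 22.5285
  f10: (p6, p9, p1) → 32.7085
  f11: (p6, p0, p5) → 22.0276
  f12: (p6, p8, p0) → 78.0356
  f13: (p4, p6, p8) → 15.9012
  f14: (p4, p6, p9) → 40.5963
  f15: (p4, p8, p7) → 23.1403
  f16: (p4, p9, p7) → 76.1908
Σ area = 696.667

Euler characteristic 10−24+16 = 2 ✓

facets=16 area=696.667


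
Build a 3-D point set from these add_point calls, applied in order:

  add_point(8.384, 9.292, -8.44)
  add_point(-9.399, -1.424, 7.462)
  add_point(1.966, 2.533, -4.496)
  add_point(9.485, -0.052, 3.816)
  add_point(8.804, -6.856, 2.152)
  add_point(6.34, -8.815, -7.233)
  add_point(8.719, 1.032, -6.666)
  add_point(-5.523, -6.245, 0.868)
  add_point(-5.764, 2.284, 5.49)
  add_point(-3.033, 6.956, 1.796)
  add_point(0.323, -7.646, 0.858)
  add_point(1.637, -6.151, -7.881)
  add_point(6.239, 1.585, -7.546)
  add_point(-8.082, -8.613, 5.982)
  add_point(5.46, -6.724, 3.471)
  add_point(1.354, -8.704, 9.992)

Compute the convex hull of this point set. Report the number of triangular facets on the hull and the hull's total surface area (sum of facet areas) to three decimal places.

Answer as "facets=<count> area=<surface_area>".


12 of the 16 inputs are extreme points: [0, 1, 3, 4, 5, 6, 7, 8, 9, 11, 13, 15].

Triangle areas on the boundary:
  f1: (p9, p0, p3) → 99.1054
  f2: (p6, p0, p3) → 42.4477
  f3: (p6, p5, p0) → 16.0750
  f4: (p13, p15, p1) → 38.0613
  f5: (p13, p15, p5) → 91.2705
  f6: (p4, p15, p3) → 38.5391
  f7: (p4, p15, p5) → 47.7842
  f8: (p4, p6, p3) → 36.7995
  f9: (p4, p6, p5) → 47.8503
  f10: (p8, p15, p3) → 86.7556
  f11: (p8, p9, p3) → 47.3678
  f12: (p8, p15, p1) → 36.5695
  f13: (p8, p9, p1) → 5.7400
  f14: (p11, p5, p0) → 45.6354
  f15: (p11, p9, p0) → 116.4926
  f16: (p11, p13, p5) → 44.0575
  f17: (p7, p13, p1) → 22.8758
  f18: (p7, p11, p13) → 14.9275
  f19: (p7, p9, p1) → 52.9378
  f20: (p7, p11, p9) → 75.9231
Σ area = 1007.216

Euler: V−E+F = 12−30+20 = 2.

facets=20 area=1007.216


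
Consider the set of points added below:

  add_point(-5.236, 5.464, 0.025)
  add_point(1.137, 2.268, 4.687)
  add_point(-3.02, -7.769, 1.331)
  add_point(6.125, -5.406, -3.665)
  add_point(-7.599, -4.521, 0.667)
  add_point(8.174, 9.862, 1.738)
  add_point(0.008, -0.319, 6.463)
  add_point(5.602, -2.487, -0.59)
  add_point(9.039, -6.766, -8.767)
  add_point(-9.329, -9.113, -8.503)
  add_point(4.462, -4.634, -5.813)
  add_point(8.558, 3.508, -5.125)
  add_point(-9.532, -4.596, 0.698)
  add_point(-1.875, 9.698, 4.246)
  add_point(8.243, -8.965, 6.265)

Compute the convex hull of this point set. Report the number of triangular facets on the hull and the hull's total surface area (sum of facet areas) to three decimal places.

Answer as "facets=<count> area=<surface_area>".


facets=16 area=1072.818

Hull vertices (10/15): indices [0, 2, 5, 6, 8, 9, 11, 12, 13, 14].

Per-facet area ½‖(b−a)×(c−a)‖:
  f1: (p14, p6, p12) → 68.3589
  f2: (p14, p5, p8) → 136.7556
  f3: (p14, p6, p5) → 82.2821
  f4: (p9, p14, p8) → 140.3634
  f5: (p13, p6, p12) → 61.9720
  f6: (p13, p6, p5) → 53.7051
  f7: (p11, p5, p8) → 23.7079
  f8: (p11, p9, p8) → 100.7780
  f9: (p2, p14, p12) → 20.1752
  f10: (p2, p9, p12) → 36.9481
  f11: (p2, p9, p14) → 42.4088
  f12: (p0, p11, p9) → 128.8080
  f13: (p0, p9, p12) → 52.8000
  f14: (p0, p13, p12) → 26.0446
  f15: (p0, p13, p5) → 33.4551
  f16: (p0, p11, p5) → 64.2552
Σ area = 1072.818

Check V−E+F: 10 − 24 + 16 = 2.


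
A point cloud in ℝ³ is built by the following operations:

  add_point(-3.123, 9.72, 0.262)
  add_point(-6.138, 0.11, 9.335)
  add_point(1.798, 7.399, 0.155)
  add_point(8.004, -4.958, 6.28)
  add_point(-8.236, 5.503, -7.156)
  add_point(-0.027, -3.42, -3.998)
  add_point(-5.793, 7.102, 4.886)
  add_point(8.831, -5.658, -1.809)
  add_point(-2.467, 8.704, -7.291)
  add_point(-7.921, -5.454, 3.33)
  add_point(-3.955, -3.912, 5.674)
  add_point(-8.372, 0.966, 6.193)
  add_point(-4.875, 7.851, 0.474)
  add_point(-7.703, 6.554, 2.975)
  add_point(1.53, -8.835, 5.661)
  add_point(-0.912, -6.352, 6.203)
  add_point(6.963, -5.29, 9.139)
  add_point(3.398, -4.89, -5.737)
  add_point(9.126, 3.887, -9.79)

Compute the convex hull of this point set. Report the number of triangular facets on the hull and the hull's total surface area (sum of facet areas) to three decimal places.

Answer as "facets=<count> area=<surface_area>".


facets=26 area=1041.975

Points on the hull: [0, 1, 2, 3, 4, 6, 7, 8, 9, 11, 13, 14, 16, 17, 18] (15 of 19).

Triangle areas on the boundary:
  f1: (p17, p4, p18) → 86.6956
  f2: (p13, p4, p11) → 30.3175
  f3: (p13, p4, p0) → 29.6599
  f4: (p8, p0, p18) → 46.3745
  f5: (p8, p4, p18) → 33.3609
  f6: (p8, p4, p0) → 25.2264
  f7: (p2, p0, p18) → 26.6204
  f8: (p2, p16, p18) → 105.1439
  f9: (p9, p17, p14) → 61.8931
  f10: (p9, p17, p4) → 98.6522
  f11: (p9, p4, p11) → 49.4468
  f12: (p7, p16, p14) → 38.1965
  f13: (p7, p17, p14) → 36.6256
  f14: (p7, p17, p18) → 37.6777
  f15: (p6, p13, p0) → 8.1160
  f16: (p6, p2, p0) → 15.7336
  f17: (p6, p2, p16) → 73.2245
  f18: (p6, p13, p11) → 8.8904
  f19: (p3, p16, p18) → 12.8354
  f20: (p3, p7, p18) → 41.6491
  f21: (p3, p7, p16) → 3.8617
  f22: (p1, p6, p11) → 13.2723
  f23: (p1, p6, p16) → 56.5024
  f24: (p1, p9, p11) → 13.8527
  f25: (p1, p16, p14) → 45.3990
  f26: (p1, p9, p14) → 42.7466
Σ area = 1041.975

Euler: V−E+F = 15−39+26 = 2.


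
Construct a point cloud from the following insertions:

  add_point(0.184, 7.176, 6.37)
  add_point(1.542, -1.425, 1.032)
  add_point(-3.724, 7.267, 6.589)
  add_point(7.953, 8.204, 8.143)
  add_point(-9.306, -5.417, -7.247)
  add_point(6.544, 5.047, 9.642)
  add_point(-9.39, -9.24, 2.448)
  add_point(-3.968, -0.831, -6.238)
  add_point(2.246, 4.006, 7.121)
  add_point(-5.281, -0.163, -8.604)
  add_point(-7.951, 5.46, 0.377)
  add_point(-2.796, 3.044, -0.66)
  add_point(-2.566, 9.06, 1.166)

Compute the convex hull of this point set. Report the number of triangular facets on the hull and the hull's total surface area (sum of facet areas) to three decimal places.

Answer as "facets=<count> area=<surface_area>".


facets=14 area=697.185

Hull vertices (9/13): indices [1, 2, 3, 4, 5, 6, 9, 10, 12].

Facet areas (half cross-product norm):
  f1: (p9, p12, p3) → 74.4694
  f2: (p2, p12, p3) → 34.2678
  f3: (p1, p9, p3) → 63.1972
  f4: (p5, p2, p6) → 96.6143
  f5: (p5, p2, p3) → 20.5611
  f6: (p5, p1, p6) → 65.3647
  f7: (p5, p1, p3) → 21.1555
  f8: (p10, p2, p6) → 56.7755
  f9: (p10, p9, p12) → 35.0594
  f10: (p10, p2, p12) → 18.5438
  f11: (p4, p1, p6) → 66.8011
  f12: (p4, p1, p9) → 39.9248
  f13: (p4, p10, p6) → 67.6848
  f14: (p4, p10, p9) → 36.7654
Σ area = 697.185

Euler characteristic 9−21+14 = 2 ✓


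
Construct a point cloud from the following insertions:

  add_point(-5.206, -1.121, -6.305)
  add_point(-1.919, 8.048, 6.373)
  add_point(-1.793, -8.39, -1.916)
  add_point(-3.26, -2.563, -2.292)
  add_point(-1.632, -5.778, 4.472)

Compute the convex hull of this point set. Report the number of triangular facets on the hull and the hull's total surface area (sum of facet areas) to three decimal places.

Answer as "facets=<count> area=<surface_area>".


facets=4 area=228.750

Hull vertices (4/5): indices [0, 1, 2, 4].

Per-facet area ½‖(b−a)×(c−a)‖:
  f1: (p1, p4, p0) → 82.6554
  f2: (p2, p4, p0) → 31.2208
  f3: (p2, p1, p0) → 73.1558
  f4: (p2, p1, p4) → 41.7178
Σ area = 228.750

Check V−E+F: 4 − 6 + 4 = 2.


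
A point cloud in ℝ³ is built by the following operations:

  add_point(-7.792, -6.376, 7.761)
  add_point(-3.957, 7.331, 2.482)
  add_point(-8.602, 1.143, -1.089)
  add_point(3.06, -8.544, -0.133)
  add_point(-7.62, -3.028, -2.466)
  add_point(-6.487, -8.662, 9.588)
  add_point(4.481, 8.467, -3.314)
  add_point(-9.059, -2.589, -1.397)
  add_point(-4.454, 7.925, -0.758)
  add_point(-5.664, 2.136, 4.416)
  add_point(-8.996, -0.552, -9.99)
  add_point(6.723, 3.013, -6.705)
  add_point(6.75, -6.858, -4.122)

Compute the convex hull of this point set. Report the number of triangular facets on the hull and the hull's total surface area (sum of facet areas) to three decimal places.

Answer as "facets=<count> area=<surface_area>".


facets=20 area=828.051

Hull vertices (12/13): indices [0, 1, 2, 3, 5, 6, 7, 8, 9, 10, 11, 12].

Triangle areas on the boundary:
  f1: (p10, p5, p7) → 18.9717
  f2: (p1, p5, p6) → 81.6342
  f3: (p11, p6, p12) → 26.3622
  f4: (p11, p10, p12) → 82.8854
  f5: (p11, p10, p6) → 55.8990
  f6: (p3, p10, p12) → 49.6204
  f7: (p3, p10, p5) → 118.8963
  f8: (p3, p6, p12) → 43.5529
  f9: (p3, p5, p6) → 115.9913
  f10: (p0, p5, p7) → 8.5660
  f11: (p2, p10, p7) → 16.4706
  f12: (p2, p0, p7) → 18.0646
  f13: (p8, p10, p6) → 61.1057
  f14: (p8, p1, p6) → 15.3655
  f15: (p8, p2, p10) → 35.1755
  f16: (p8, p2, p1) → 13.2457
  f17: (p9, p1, p5) → 8.4942
  f18: (p9, p0, p5) → 9.8200
  f19: (p9, p2, p1) → 18.3226
  f20: (p9, p2, p0) → 29.6070
Σ area = 828.051

Euler characteristic 12−30+20 = 2 ✓


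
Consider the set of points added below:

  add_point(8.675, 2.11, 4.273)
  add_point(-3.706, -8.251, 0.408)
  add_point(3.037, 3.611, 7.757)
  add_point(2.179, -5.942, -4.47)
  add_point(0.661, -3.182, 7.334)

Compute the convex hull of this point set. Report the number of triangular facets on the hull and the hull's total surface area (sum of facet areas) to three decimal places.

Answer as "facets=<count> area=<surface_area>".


Extreme-point indices: [0, 1, 2, 3, 4] — 5 of 5 on the boundary.

Per-facet area ½‖(b−a)×(c−a)‖:
  f1: (p3, p2, p1) → 59.8729
  f2: (p3, p2, p0) → 45.9276
  f3: (p4, p2, p1) → 25.2007
  f4: (p4, p2, p0) → 24.4789
  f5: (p4, p3, p1) → 38.4046
  f6: (p4, p3, p0) → 59.2225
Σ area = 253.107

Euler characteristic 5−9+6 = 2 ✓

facets=6 area=253.107


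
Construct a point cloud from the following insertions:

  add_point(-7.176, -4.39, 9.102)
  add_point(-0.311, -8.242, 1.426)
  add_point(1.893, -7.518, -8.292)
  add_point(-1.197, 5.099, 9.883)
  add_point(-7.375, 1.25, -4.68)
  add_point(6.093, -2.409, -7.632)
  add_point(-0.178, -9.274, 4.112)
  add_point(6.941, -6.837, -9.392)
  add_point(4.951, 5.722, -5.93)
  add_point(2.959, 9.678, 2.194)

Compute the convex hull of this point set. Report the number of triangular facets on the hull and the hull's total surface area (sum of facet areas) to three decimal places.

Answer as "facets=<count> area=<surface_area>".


8 of the 10 inputs are extreme points: [0, 2, 3, 4, 6, 7, 8, 9].

Facet areas (half cross-product norm):
  f1: (p8, p7, p4) → 85.7107
  f2: (p8, p9, p4) → 60.3413
  f3: (p8, p9, p7) → 45.2292
  f4: (p2, p7, p4) → 26.3092
  f5: (p2, p6, p7) → 30.5721
  f6: (p2, p0, p4) → 98.7337
  f7: (p2, p0, p6) → 52.8156
  f8: (p3, p0, p6) → 55.4119
  f9: (p3, p9, p7) → 100.3330
  f10: (p3, p6, p7) → 117.3242
  f11: (p3, p9, p4) → 72.6128
  f12: (p3, p0, p4) → 81.0970
Σ area = 826.491

Euler: V−E+F = 8−18+12 = 2.

facets=12 area=826.491


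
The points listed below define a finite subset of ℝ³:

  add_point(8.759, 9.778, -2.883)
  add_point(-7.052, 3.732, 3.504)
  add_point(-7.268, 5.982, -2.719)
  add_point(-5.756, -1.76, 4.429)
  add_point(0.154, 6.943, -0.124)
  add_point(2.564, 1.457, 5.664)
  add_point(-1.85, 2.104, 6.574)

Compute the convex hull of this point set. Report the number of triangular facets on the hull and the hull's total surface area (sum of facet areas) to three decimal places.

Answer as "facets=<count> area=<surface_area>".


facets=10 area=312.898

Extreme-point indices: [0, 1, 2, 3, 4, 5, 6] — 7 of 7 on the boundary.

Triangle areas on the boundary:
  f1: (p3, p0, p2) → 87.6120
  f2: (p5, p3, p0) → 50.1518
  f3: (p5, p6, p0) → 26.7436
  f4: (p5, p6, p3) → 11.8068
  f5: (p1, p6, p0) → 50.0575
  f6: (p1, p3, p2) → 16.5452
  f7: (p1, p6, p3) → 15.3016
  f8: (p4, p0, p2) → 22.8897
  f9: (p4, p1, p2) → 25.0366
  f10: (p4, p1, p0) → 6.7535
Σ area = 312.898

Euler characteristic 7−15+10 = 2 ✓


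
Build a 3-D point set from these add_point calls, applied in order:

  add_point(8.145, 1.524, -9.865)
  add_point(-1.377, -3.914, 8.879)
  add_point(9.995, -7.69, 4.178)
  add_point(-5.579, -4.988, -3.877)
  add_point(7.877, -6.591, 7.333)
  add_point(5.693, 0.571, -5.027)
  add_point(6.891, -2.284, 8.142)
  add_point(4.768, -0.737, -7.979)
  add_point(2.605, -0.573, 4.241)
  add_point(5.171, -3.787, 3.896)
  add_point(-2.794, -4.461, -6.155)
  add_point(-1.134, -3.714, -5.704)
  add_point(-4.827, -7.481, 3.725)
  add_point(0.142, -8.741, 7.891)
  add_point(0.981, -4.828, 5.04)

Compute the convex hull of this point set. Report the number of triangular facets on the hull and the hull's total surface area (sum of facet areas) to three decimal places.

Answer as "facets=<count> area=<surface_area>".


facets=18 area=591.185

Hull vertices (11/15): indices [0, 1, 2, 3, 4, 5, 6, 8, 10, 12, 13].

Facet areas (half cross-product norm):
  f1: (p6, p0, p2) → 62.4139
  f2: (p10, p0, p3) → 10.8172
  f3: (p10, p0, p2) → 100.9378
  f4: (p8, p1, p3) → 42.7221
  f5: (p8, p6, p0) → 42.8107
  f6: (p8, p6, p1) → 20.7762
  f7: (p12, p1, p3) → 23.5802
  f8: (p12, p13, p1) → 16.3511
  f9: (p12, p10, p3) → 12.0454
  f10: (p12, p10, p2) → 77.0682
  f11: (p12, p13, p2) → 31.0287
  f12: (p4, p6, p1) → 18.9794
  f13: (p4, p13, p1) → 20.7241
  f14: (p4, p6, p2) → 7.5473
  f15: (p4, p13, p2) → 13.8238
  f16: (p5, p0, p3) → 28.9321
  f17: (p5, p8, p3) → 56.3986
  f18: (p5, p8, p0) → 4.2281
Σ area = 591.185

Euler characteristic 11−27+18 = 2 ✓


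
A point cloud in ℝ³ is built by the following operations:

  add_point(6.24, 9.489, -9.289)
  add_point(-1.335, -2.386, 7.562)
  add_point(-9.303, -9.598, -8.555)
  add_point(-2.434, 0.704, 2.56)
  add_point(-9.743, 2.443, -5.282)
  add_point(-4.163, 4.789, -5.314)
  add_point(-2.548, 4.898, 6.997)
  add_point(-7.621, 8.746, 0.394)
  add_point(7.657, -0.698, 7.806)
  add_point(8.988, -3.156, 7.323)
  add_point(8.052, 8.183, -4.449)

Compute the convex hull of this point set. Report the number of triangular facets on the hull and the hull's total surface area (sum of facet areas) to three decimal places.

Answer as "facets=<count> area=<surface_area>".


Hull vertices (9/11): indices [0, 1, 2, 4, 6, 7, 8, 9, 10].

Area of each hull facet:
  f1: (p0, p2, p4) → 107.0989
  f2: (p0, p2, p9) → 236.8787
  f3: (p1, p2, p4) → 99.9761
  f4: (p1, p2, p9) → 93.4429
  f5: (p10, p0, p9) → 23.5395
  f6: (p8, p1, p9) → 12.3967
  f7: (p8, p6, p1) → 33.8848
  f8: (p8, p10, p9) → 20.0481
  f9: (p8, p10, p6) → 83.8292
  f10: (p7, p0, p4) → 73.2501
  f11: (p7, p1, p4) → 63.5642
  f12: (p7, p6, p1) → 28.1849
  f13: (p7, p10, p0) → 43.6545
  f14: (p7, p10, p6) → 71.0621
Σ area = 990.811

Euler characteristic 9−21+14 = 2 ✓

facets=14 area=990.811


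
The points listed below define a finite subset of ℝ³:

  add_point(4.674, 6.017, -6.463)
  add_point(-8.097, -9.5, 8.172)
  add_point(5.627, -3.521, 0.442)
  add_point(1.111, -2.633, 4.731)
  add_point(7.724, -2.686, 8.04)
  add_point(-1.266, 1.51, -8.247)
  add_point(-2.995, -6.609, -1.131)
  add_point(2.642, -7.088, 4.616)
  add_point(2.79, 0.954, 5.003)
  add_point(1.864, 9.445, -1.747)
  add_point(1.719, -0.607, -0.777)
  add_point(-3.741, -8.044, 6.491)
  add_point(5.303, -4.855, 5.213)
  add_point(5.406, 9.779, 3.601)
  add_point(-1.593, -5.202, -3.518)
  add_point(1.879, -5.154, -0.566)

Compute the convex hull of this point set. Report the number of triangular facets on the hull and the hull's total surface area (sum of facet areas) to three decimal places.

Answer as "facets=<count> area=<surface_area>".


12 of the 16 inputs are extreme points: [0, 1, 2, 4, 5, 6, 7, 9, 12, 13, 14, 15].

Area of each hull facet:
  f1: (p13, p4, p1) → 113.0971
  f2: (p0, p13, p4) → 72.3316
  f3: (p9, p13, p1) → 75.5486
  f4: (p9, p5, p1) → 112.1488
  f5: (p9, p0, p13) → 19.0974
  f6: (p9, p0, p5) → 24.5495
  f7: (p7, p4, p1) → 34.6609
  f8: (p6, p5, p1) → 34.4822
  f9: (p6, p14, p5) → 7.1077
  f10: (p6, p7, p1) → 42.3795
  f11: (p6, p7, p14) → 12.0935
  f12: (p2, p0, p4) → 40.6377
  f13: (p2, p0, p5) → 43.5254
  f14: (p2, p14, p5) → 34.4368
  f15: (p12, p7, p4) → 3.9448
  f16: (p12, p2, p4) → 9.5021
  f17: (p12, p2, p7) → 8.7353
  f18: (p15, p7, p14) → 9.0666
  f19: (p15, p2, p14) → 5.2472
  f20: (p15, p2, p7) → 11.4945
Σ area = 714.087

Euler characteristic 12−30+20 = 2 ✓

facets=20 area=714.087


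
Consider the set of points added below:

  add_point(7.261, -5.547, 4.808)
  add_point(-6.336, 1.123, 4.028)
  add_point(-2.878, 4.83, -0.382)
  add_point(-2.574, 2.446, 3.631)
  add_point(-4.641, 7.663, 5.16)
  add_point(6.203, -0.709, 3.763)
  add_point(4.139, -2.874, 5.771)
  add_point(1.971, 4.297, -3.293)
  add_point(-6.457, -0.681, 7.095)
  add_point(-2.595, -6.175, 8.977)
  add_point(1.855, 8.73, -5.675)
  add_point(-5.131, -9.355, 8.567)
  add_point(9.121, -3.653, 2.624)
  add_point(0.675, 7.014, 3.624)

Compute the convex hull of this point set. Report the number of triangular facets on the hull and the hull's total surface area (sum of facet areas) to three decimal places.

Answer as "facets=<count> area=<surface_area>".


facets=22 area=563.086

Hull vertices (13/14): indices [0, 1, 2, 4, 5, 6, 7, 8, 9, 10, 11, 12, 13].

Area of each hull facet:
  f1: (p13, p10, p12) → 65.0006
  f2: (p1, p11, p8) → 12.2816
  f3: (p7, p10, p12) → 17.8001
  f4: (p7, p11, p12) → 100.0057
  f5: (p7, p11, p10) → 21.3910
  f6: (p2, p11, p10) → 38.5528
  f7: (p2, p1, p11) → 27.2084
  f8: (p4, p6, p13) → 27.7791
  f9: (p4, p1, p8) → 11.4240
  f10: (p4, p2, p1) → 19.2869
  f11: (p4, p13, p10) → 24.7018
  f12: (p4, p2, p10) → 22.5678
  f13: (p0, p11, p12) → 12.9700
  f14: (p5, p13, p12) → 6.4974
  f15: (p5, p6, p13) → 16.8804
  f16: (p5, p0, p12) → 7.2954
  f17: (p5, p0, p6) → 7.4929
  f18: (p9, p0, p11) → 17.8972
  f19: (p9, p0, p6) → 15.4245
  f20: (p9, p11, p8) → 13.8311
  f21: (p9, p4, p8) → 21.9392
  f22: (p9, p4, p6) → 54.8582
Σ area = 563.086

Euler characteristic 13−33+22 = 2 ✓


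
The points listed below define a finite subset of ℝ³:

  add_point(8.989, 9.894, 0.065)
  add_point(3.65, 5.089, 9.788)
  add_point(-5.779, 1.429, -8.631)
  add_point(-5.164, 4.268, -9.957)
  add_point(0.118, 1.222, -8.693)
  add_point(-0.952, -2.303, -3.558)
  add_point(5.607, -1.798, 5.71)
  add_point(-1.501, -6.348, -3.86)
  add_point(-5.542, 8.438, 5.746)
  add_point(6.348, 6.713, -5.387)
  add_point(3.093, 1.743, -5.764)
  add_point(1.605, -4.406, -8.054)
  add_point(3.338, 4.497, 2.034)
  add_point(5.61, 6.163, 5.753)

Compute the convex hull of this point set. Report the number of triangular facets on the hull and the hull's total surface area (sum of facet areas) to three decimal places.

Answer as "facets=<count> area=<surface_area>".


facets=16 area=767.322

Points on the hull: [0, 1, 2, 3, 4, 6, 7, 8, 9, 11] (10 of 14).

Per-facet area ½‖(b−a)×(c−a)‖:
  f1: (p8, p1, p0) → 63.9011
  f2: (p8, p7, p2) → 80.2427
  f3: (p11, p7, p2) → 25.8477
  f4: (p9, p11, p0) → 28.6188
  f5: (p6, p11, p7) → 35.2258
  f6: (p6, p8, p7) → 95.1987
  f7: (p6, p8, p1) → 41.8426
  f8: (p6, p1, p0) → 49.0704
  f9: (p6, p11, p0) → 96.2750
  f10: (p4, p9, p11) → 24.2825
  f11: (p3, p8, p0) → 119.3700
  f12: (p3, p9, p0) → 29.5005
  f13: (p3, p8, p2) → 25.5348
  f14: (p3, p4, p9) → 25.9006
  f15: (p3, p11, p2) → 13.6283
  f16: (p3, p4, p11) → 12.8828
Σ area = 767.322

Euler characteristic 10−24+16 = 2 ✓


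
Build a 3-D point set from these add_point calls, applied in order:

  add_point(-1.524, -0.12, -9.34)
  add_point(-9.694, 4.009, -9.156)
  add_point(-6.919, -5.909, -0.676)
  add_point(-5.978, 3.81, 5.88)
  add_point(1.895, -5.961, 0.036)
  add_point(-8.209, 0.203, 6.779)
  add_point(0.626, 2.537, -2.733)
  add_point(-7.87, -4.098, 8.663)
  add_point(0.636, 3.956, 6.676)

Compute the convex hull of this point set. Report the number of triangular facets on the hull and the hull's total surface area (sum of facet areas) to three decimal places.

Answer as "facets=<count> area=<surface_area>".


facets=14 area=571.629

Points on the hull: [0, 1, 2, 3, 4, 5, 6, 7, 8] (9 of 9).

Facet areas (half cross-product norm):
  f1: (p8, p7, p4) → 65.5717
  f2: (p2, p7, p1) → 56.6438
  f3: (p2, p7, p4) → 42.2607
  f4: (p2, p0, p1) → 52.6031
  f5: (p2, p0, p4) → 47.6409
  f6: (p3, p8, p1) → 48.2684
  f7: (p3, p8, p7) → 28.0547
  f8: (p6, p0, p1) → 33.9479
  f9: (p6, p8, p1) → 50.3943
  f10: (p6, p0, p4) → 33.5671
  f11: (p6, p8, p4) → 42.3747
  f12: (p5, p7, p1) → 30.8161
  f13: (p5, p3, p1) → 33.4454
  f14: (p5, p3, p7) → 6.0402
Σ area = 571.629

Check V−E+F: 9 − 21 + 14 = 2.


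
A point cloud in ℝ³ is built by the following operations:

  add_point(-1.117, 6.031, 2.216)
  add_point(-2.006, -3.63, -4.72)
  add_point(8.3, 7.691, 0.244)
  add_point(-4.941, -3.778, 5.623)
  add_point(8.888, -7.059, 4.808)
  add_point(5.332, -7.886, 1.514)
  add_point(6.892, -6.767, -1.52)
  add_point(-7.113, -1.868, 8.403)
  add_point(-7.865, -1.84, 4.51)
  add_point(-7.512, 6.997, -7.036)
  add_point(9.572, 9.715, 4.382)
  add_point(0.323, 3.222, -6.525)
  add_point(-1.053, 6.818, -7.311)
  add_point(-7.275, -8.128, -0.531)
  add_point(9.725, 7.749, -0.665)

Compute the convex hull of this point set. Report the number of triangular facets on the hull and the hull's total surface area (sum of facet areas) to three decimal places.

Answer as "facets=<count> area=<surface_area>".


facets=22 area=961.634

Points on the hull: [0, 1, 4, 5, 6, 7, 8, 9, 10, 11, 12, 13, 14] (13 of 15).

Facet areas (half cross-product norm):
  f1: (p7, p13, p8) → 12.8979
  f2: (p7, p4, p13) → 88.5645
  f3: (p6, p4, p14) → 49.0788
  f4: (p9, p13, p8) → 58.7460
  f5: (p9, p7, p8) → 18.0750
  f6: (p9, p7, p0) → 64.6263
  f7: (p10, p7, p0) → 54.1730
  f8: (p10, p9, p0) → 49.2170
  f9: (p10, p4, p14) → 42.8262
  f10: (p10, p7, p4) → 139.5390
  f11: (p10, p12, p14) → 29.9821
  f12: (p10, p9, p12) → 40.5602
  f13: (p1, p6, p13) → 39.1480
  f14: (p1, p9, p13) → 47.2458
  f15: (p5, p4, p13) → 17.7886
  f16: (p5, p6, p13) → 21.8798
  f17: (p5, p6, p4) → 8.6501
  f18: (p11, p1, p6) → 37.0098
  f19: (p11, p12, p14) → 23.5065
  f20: (p11, p6, p14) → 74.0879
  f21: (p11, p9, p12) → 11.8229
  f22: (p11, p1, p9) → 32.2082
Σ area = 961.634

Euler characteristic 13−33+22 = 2 ✓


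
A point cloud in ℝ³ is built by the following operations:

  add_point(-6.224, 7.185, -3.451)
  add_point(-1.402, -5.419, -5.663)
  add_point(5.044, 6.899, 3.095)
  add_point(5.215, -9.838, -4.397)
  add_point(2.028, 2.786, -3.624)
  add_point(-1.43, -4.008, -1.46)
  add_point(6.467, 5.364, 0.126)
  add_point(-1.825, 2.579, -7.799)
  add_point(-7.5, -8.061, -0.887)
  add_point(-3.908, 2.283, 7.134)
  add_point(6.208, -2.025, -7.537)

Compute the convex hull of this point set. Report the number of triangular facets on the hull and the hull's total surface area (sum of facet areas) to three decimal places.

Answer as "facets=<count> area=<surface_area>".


facets=14 area=684.166

Extreme-point indices: [0, 1, 2, 3, 6, 7, 8, 9, 10] — 9 of 11 on the boundary.

Per-facet area ½‖(b−a)×(c−a)‖:
  f1: (p9, p0, p8) → 77.8624
  f2: (p2, p0, p6) → 23.6286
  f3: (p2, p9, p0) → 60.5433
  f4: (p7, p0, p6) → 45.1904
  f5: (p7, p10, p6) → 46.9895
  f6: (p7, p1, p10) → 32.5264
  f7: (p7, p0, p8) → 53.5099
  f8: (p7, p1, p8) → 30.7211
  f9: (p3, p9, p8) → 90.3282
  f10: (p3, p1, p8) → 30.9664
  f11: (p3, p1, p10) → 30.1957
  f12: (p3, p10, p6) → 41.8336
  f13: (p3, p2, p6) → 23.0028
  f14: (p3, p2, p9) → 96.8680
Σ area = 684.166

Check V−E+F: 9 − 21 + 14 = 2.


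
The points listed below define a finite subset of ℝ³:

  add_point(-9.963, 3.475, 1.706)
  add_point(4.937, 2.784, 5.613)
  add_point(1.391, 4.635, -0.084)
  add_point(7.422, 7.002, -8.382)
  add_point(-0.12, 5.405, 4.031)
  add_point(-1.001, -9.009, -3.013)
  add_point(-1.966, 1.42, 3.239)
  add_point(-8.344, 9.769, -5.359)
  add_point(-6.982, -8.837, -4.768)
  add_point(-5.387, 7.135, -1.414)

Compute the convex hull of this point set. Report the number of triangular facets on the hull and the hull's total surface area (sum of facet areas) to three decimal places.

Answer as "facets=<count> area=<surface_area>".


facets=12 area=737.575

Extreme-point indices: [0, 1, 3, 4, 5, 6, 7, 8] — 8 of 10 on the boundary.

Per-facet area ½‖(b−a)×(c−a)‖:
  f1: (p1, p5, p3) → 113.4894
  f2: (p6, p1, p0) → 13.6827
  f3: (p6, p1, p5) → 43.8834
  f4: (p8, p5, p3) → 55.6496
  f5: (p8, p7, p3) → 147.8036
  f6: (p8, p7, p0) → 66.9415
  f7: (p8, p6, p0) → 56.4254
  f8: (p8, p6, p5) → 37.9913
  f9: (p4, p1, p3) → 42.5924
  f10: (p4, p7, p3) → 91.5843
  f11: (p4, p1, p0) → 18.4569
  f12: (p4, p7, p0) → 49.0749
Σ area = 737.575

Euler characteristic 8−18+12 = 2 ✓


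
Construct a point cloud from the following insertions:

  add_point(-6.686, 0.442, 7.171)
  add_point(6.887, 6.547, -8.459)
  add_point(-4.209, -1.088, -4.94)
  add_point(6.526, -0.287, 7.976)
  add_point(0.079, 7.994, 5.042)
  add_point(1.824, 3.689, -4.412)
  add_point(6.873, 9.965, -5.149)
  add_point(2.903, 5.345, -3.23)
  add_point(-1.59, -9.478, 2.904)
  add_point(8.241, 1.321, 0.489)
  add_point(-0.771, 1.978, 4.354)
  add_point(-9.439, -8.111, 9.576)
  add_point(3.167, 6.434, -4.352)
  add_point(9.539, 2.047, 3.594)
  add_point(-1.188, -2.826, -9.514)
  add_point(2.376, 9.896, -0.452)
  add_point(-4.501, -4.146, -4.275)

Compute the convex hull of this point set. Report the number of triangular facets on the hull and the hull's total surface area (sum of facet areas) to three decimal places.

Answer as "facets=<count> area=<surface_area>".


Extreme-point indices: [0, 1, 2, 3, 4, 6, 8, 9, 11, 13, 14, 15, 16] — 13 of 17 on the boundary.

Triangle areas on the boundary:
  f1: (p4, p6, p13) → 61.2540
  f2: (p1, p6, p13) → 28.7550
  f3: (p3, p4, p13) → 30.9929
  f4: (p3, p8, p11) → 68.4008
  f5: (p3, p8, p13) → 36.6663
  f6: (p0, p3, p11) → 60.0184
  f7: (p0, p3, p4) → 55.0264
  f8: (p2, p1, p6) → 32.3384
  f9: (p2, p1, p14) → 35.6633
  f10: (p2, p0, p11) → 56.7907
  f11: (p9, p8, p13) → 24.6236
  f12: (p9, p8, p14) → 89.9003
  f13: (p9, p1, p13) → 12.5655
  f14: (p9, p1, p14) → 63.2826
  f15: (p15, p0, p4) → 24.8178
  f16: (p15, p2, p0) → 79.9428
  f17: (p15, p4, p6) → 9.1836
  f18: (p15, p2, p6) → 43.8789
  f19: (p16, p2, p11) → 21.0513
  f20: (p16, p2, p14) → 9.0103
  f21: (p16, p8, p11) → 48.0508
  f22: (p16, p8, p14) → 24.1194
Σ area = 916.333

Check V−E+F: 13 − 33 + 22 = 2.

facets=22 area=916.333


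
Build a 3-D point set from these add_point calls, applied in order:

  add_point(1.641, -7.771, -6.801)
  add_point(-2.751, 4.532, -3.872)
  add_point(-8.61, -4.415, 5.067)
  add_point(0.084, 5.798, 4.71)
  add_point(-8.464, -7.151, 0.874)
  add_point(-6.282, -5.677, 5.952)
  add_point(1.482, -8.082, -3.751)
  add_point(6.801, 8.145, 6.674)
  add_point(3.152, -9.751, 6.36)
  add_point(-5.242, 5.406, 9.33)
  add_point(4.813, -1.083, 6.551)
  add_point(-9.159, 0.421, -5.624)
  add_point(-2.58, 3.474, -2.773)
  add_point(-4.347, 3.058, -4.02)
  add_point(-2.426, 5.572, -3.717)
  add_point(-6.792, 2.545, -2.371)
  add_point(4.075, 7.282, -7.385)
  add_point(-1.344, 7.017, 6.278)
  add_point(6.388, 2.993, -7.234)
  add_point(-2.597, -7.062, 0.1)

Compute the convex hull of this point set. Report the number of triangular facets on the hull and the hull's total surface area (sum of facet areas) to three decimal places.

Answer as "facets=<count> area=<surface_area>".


Extreme-point indices: [0, 2, 4, 5, 7, 8, 9, 10, 11, 14, 16, 17, 18] — 13 of 20 on the boundary.

Facet areas (half cross-product norm):
  f1: (p18, p8, p7) → 126.3328
  f2: (p17, p9, p7) → 14.0521
  f3: (p2, p9, p11) → 65.9202
  f4: (p10, p8, p7) → 1.0176
  f5: (p10, p9, p7) → 54.3897
  f6: (p10, p9, p8) → 50.3886
  f7: (p0, p18, p8) → 78.2156
  f8: (p16, p18, p7) → 34.8924
  f9: (p16, p17, p7) → 57.2779
  f10: (p16, p0, p11) → 91.9629
  f11: (p16, p0, p18) → 22.6451
  f12: (p5, p9, p8) → 57.3566
  f13: (p5, p2, p9) → 15.6634
  f14: (p14, p16, p11) → 24.2365
  f15: (p14, p16, p17) → 36.4413
  f16: (p14, p9, p11) → 57.9386
  f17: (p14, p17, p9) → 23.5691
  f18: (p4, p5, p2) → 6.9923
  f19: (p4, p2, p11) → 24.8424
  f20: (p4, p0, p11) → 60.6035
  f21: (p4, p0, p8) → 73.8498
  f22: (p4, p5, p8) → 28.2104
Σ area = 1006.799

Check V−E+F: 13 − 33 + 22 = 2.

facets=22 area=1006.799
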